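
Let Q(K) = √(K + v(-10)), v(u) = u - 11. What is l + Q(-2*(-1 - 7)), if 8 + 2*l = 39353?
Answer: 39345/2 + I*√5 ≈ 19673.0 + 2.2361*I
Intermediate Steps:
l = 39345/2 (l = -4 + (½)*39353 = -4 + 39353/2 = 39345/2 ≈ 19673.)
v(u) = -11 + u
Q(K) = √(-21 + K) (Q(K) = √(K + (-11 - 10)) = √(K - 21) = √(-21 + K))
l + Q(-2*(-1 - 7)) = 39345/2 + √(-21 - 2*(-1 - 7)) = 39345/2 + √(-21 - 2*(-8)) = 39345/2 + √(-21 + 16) = 39345/2 + √(-5) = 39345/2 + I*√5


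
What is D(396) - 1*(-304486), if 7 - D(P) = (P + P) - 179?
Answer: 303880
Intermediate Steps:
D(P) = 186 - 2*P (D(P) = 7 - ((P + P) - 179) = 7 - (2*P - 179) = 7 - (-179 + 2*P) = 7 + (179 - 2*P) = 186 - 2*P)
D(396) - 1*(-304486) = (186 - 2*396) - 1*(-304486) = (186 - 792) + 304486 = -606 + 304486 = 303880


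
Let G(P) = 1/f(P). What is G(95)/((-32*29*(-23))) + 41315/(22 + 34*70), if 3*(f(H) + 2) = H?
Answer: 39241321123/2281438816 ≈ 17.200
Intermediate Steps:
f(H) = -2 + H/3
G(P) = 1/(-2 + P/3)
G(95)/((-32*29*(-23))) + 41315/(22 + 34*70) = (3/(-6 + 95))/((-32*29*(-23))) + 41315/(22 + 34*70) = (3/89)/((-928*(-23))) + 41315/(22 + 2380) = (3*(1/89))/21344 + 41315/2402 = (3/89)*(1/21344) + 41315*(1/2402) = 3/1899616 + 41315/2402 = 39241321123/2281438816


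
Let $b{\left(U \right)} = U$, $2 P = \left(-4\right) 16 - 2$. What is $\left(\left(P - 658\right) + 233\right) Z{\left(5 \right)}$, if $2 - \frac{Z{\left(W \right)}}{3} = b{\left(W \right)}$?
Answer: $4122$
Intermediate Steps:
$P = -33$ ($P = \frac{\left(-4\right) 16 - 2}{2} = \frac{-64 - 2}{2} = \frac{1}{2} \left(-66\right) = -33$)
$Z{\left(W \right)} = 6 - 3 W$
$\left(\left(P - 658\right) + 233\right) Z{\left(5 \right)} = \left(\left(-33 - 658\right) + 233\right) \left(6 - 15\right) = \left(-691 + 233\right) \left(6 - 15\right) = \left(-458\right) \left(-9\right) = 4122$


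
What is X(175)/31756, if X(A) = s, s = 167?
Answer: 167/31756 ≈ 0.0052589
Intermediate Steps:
X(A) = 167
X(175)/31756 = 167/31756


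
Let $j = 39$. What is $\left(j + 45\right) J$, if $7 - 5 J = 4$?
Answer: $\frac{252}{5} \approx 50.4$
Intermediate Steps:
$J = \frac{3}{5}$ ($J = \frac{7}{5} - \frac{4}{5} = \frac{3}{5} \approx 0.6$)
$\left(j + 45\right) J = \left(39 + 45\right) \frac{3}{5} = 84 \cdot \frac{3}{5} = \frac{252}{5}$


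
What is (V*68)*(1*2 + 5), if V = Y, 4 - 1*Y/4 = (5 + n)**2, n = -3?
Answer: 0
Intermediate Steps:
Y = 0 (Y = 16 - 4*(5 - 3)**2 = 16 - 4*2**2 = 16 - 4*4 = 16 - 16 = 0)
V = 0
(V*68)*(1*2 + 5) = (0*68)*(1*2 + 5) = 0*(2 + 5) = 0*7 = 0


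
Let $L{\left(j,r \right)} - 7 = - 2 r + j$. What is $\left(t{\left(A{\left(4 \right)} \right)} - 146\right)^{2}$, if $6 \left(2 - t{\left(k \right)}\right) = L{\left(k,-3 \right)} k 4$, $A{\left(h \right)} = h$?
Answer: $\frac{322624}{9} \approx 35847.0$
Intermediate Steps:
$L{\left(j,r \right)} = 7 + j - 2 r$ ($L{\left(j,r \right)} = 7 + \left(- 2 r + j\right) = 7 + \left(j - 2 r\right) = 7 + j - 2 r$)
$t{\left(k \right)} = 2 - \frac{2 k \left(13 + k\right)}{3}$ ($t{\left(k \right)} = 2 - \frac{\left(7 + k - -6\right) k 4}{6} = 2 - \frac{\left(7 + k + 6\right) k 4}{6} = 2 - \frac{\left(13 + k\right) k 4}{6} = 2 - \frac{k \left(13 + k\right) 4}{6} = 2 - \frac{4 k \left(13 + k\right)}{6} = 2 - \frac{2 k \left(13 + k\right)}{3}$)
$\left(t{\left(A{\left(4 \right)} \right)} - 146\right)^{2} = \left(\left(2 - \frac{8 \left(13 + 4\right)}{3}\right) - 146\right)^{2} = \left(\left(2 - \frac{8}{3} \cdot 17\right) - 146\right)^{2} = \left(\left(2 - \frac{136}{3}\right) - 146\right)^{2} = \left(- \frac{130}{3} - 146\right)^{2} = \left(- \frac{568}{3}\right)^{2} = \frac{322624}{9}$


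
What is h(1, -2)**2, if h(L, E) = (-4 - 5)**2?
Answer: 6561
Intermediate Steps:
h(L, E) = 81 (h(L, E) = (-9)**2 = 81)
h(1, -2)**2 = 81**2 = 6561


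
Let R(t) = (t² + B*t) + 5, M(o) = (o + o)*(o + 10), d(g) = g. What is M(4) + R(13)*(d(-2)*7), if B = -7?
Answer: -1050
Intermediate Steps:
M(o) = 2*o*(10 + o) (M(o) = (2*o)*(10 + o) = 2*o*(10 + o))
R(t) = 5 + t² - 7*t (R(t) = (t² - 7*t) + 5 = 5 + t² - 7*t)
M(4) + R(13)*(d(-2)*7) = 2*4*(10 + 4) + (5 + 13² - 7*13)*(-2*7) = 2*4*14 + (5 + 169 - 91)*(-14) = 112 + 83*(-14) = 112 - 1162 = -1050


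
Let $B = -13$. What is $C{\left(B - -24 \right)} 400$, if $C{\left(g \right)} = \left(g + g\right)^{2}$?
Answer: $193600$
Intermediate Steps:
$C{\left(g \right)} = 4 g^{2}$ ($C{\left(g \right)} = \left(2 g\right)^{2} = 4 g^{2}$)
$C{\left(B - -24 \right)} 400 = 4 \left(-13 - -24\right)^{2} \cdot 400 = 4 \left(-13 + 24\right)^{2} \cdot 400 = 4 \cdot 11^{2} \cdot 400 = 4 \cdot 121 \cdot 400 = 484 \cdot 400 = 193600$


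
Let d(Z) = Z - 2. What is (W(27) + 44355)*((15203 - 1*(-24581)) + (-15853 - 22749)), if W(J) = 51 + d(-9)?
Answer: 52474890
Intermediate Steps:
d(Z) = -2 + Z
W(J) = 40 (W(J) = 51 + (-2 - 9) = 51 - 11 = 40)
(W(27) + 44355)*((15203 - 1*(-24581)) + (-15853 - 22749)) = (40 + 44355)*((15203 - 1*(-24581)) + (-15853 - 22749)) = 44395*((15203 + 24581) - 38602) = 44395*(39784 - 38602) = 44395*1182 = 52474890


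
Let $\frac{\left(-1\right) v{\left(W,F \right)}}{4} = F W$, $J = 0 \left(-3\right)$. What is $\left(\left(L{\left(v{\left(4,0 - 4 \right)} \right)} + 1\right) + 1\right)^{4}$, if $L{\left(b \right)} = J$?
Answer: $16$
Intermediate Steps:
$J = 0$
$v{\left(W,F \right)} = - 4 F W$
$L{\left(b \right)} = 0$
$\left(\left(L{\left(v{\left(4,0 - 4 \right)} \right)} + 1\right) + 1\right)^{4} = \left(\left(0 + 1\right) + 1\right)^{4} = \left(1 + 1\right)^{4} = 2^{4} = 16$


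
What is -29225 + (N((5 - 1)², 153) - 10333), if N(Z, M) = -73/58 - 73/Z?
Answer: -18357613/464 ≈ -39564.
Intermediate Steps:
N(Z, M) = -73/58 - 73/Z (N(Z, M) = -73*1/58 - 73/Z = -73/58 - 73/Z)
-29225 + (N((5 - 1)², 153) - 10333) = -29225 + ((-73/58 - 73/(5 - 1)²) - 10333) = -29225 + ((-73/58 - 73/(4²)) - 10333) = -29225 + ((-73/58 - 73/16) - 10333) = -29225 + (-2701/464 - 10333) = -29225 - 4797213/464 = -18357613/464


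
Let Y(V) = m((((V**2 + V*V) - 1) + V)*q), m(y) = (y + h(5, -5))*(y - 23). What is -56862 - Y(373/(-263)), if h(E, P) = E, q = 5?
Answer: -271114574729667/4784350561 ≈ -56667.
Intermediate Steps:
m(y) = (-23 + y)*(5 + y) (m(y) = (y + 5)*(y - 23) = (5 + y)*(-23 + y) = (-23 + y)*(5 + y))
Y(V) = -25 + (-5 + 5*V + 10*V**2)**2 - 180*V**2 - 90*V (Y(V) = -115 + ((((V**2 + V*V) - 1) + V)*5)**2 - 18*(((V**2 + V*V) - 1) + V)*5 = -115 + ((((V**2 + V**2) - 1) + V)*5)**2 - 18*(((V**2 + V**2) - 1) + V)*5 = -115 + (((2*V**2 - 1) + V)*5)**2 - 18*((2*V**2 - 1) + V)*5 = -115 + (((-1 + 2*V**2) + V)*5)**2 - 18*((-1 + 2*V**2) + V)*5 = -115 + ((-1 + V + 2*V**2)*5)**2 - 18*(-1 + V + 2*V**2)*5 = -115 + (-5 + 5*V + 10*V**2)**2 - 18*(-5 + 5*V + 10*V**2) = -115 + (-5 + 5*V + 10*V**2)**2 + (90 - 180*V**2 - 90*V) = -25 + (-5 + 5*V + 10*V**2)**2 - 180*V**2 - 90*V)
-56862 - Y(373/(-263)) = -56862 - 5*373/(-263)*(-28 - 19023/(-263) + 20*(373/(-263))**2 + 20*(373/(-263))**3) = -56862 - 5*373*(-1/263)*(-28 - 19023*(-1)/263 + 20*(373*(-1/263))**2 + 20*(373*(-1/263))**3) = -56862 - 5*(-373)*(-28 - 51*(-373/263) + 20*(-373/263)**2 + 20*(-373/263)**3)/263 = -56862 - 5*(-373)*(-28 + 19023/263 + 20*(139129/69169) + 20*(-51895117/18191447))/263 = -56862 - 5*(-373)*(-28 + 19023/263 + 2782580/69169 - 1037902340/18191447)/263 = -56862 - 5*(-373)*500357571/(263*18191447) = -56862 - 1*(-933166869915/4784350561) = -56862 + 933166869915/4784350561 = -271114574729667/4784350561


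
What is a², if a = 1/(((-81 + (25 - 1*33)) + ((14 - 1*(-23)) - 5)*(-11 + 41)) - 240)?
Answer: 1/398161 ≈ 2.5115e-6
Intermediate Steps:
a = 1/631 (a = 1/(((-81 + (25 - 33)) + ((14 + 23) - 5)*30) - 240) = 1/(((-81 - 8) + (37 - 5)*30) - 240) = 1/((-89 + 32*30) - 240) = 1/((-89 + 960) - 240) = 1/(871 - 240) = 1/631 ≈ 0.0015848)
a² = (1/631)² = 1/398161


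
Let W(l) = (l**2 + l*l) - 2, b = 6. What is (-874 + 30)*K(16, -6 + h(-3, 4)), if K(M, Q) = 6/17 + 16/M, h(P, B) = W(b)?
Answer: -19412/17 ≈ -1141.9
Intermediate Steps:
W(l) = -2 + 2*l**2 (W(l) = (l**2 + l**2) - 2 = 2*l**2 - 2 = -2 + 2*l**2)
h(P, B) = 70 (h(P, B) = -2 + 2*6**2 = -2 + 2*36 = -2 + 72 = 70)
K(M, Q) = 6/17 + 16/M (K(M, Q) = 6*(1/17) + 16/M = 6/17 + 16/M)
(-874 + 30)*K(16, -6 + h(-3, 4)) = (-874 + 30)*(6/17 + 16/16) = -844*(6/17 + 16*(1/16)) = -844*(6/17 + 1) = -844*23/17 = -19412/17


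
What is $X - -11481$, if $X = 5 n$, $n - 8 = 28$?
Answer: $11661$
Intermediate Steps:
$n = 36$ ($n = 8 + 28 = 36$)
$X = 180$ ($X = 5 \cdot 36 = 180$)
$X - -11481 = 180 - -11481 = 180 + 11481 = 11661$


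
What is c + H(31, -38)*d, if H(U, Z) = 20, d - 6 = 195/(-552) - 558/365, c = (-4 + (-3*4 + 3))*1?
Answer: 232909/3358 ≈ 69.359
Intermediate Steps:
c = -13 (c = (-4 + (-12 + 3))*1 = (-4 - 9)*1 = -13*1 = -13)
d = 276563/67160 (d = 6 + (195/(-552) - 558/365) = 6 + (195*(-1/552) - 558*1/365) = 6 + (-65/184 - 558/365) = 6 - 126397/67160 = 276563/67160 ≈ 4.1180)
c + H(31, -38)*d = -13 + 20*(276563/67160) = -13 + 276563/3358 = 232909/3358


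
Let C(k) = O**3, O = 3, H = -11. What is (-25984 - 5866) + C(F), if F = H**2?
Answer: -31823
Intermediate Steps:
F = 121 (F = (-11)**2 = 121)
C(k) = 27 (C(k) = 3**3 = 27)
(-25984 - 5866) + C(F) = (-25984 - 5866) + 27 = -31850 + 27 = -31823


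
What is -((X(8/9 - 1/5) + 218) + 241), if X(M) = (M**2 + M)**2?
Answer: -1887737611/4100625 ≈ -460.35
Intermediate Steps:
X(M) = (M + M**2)**2
-((X(8/9 - 1/5) + 218) + 241) = -(((8/9 - 1/5)**2*(1 + (8/9 - 1/5))**2 + 218) + 241) = -(((31/45)**2*(1 + 31/45)**2 + 218) + 241) = -((961*(76/45)**2/2025 + 218) + 241) = -(((961/2025)*(5776/2025) + 218) + 241) = -((5550736/4100625 + 218) + 241) = -(899486986/4100625 + 241) = -1*1887737611/4100625 = -1887737611/4100625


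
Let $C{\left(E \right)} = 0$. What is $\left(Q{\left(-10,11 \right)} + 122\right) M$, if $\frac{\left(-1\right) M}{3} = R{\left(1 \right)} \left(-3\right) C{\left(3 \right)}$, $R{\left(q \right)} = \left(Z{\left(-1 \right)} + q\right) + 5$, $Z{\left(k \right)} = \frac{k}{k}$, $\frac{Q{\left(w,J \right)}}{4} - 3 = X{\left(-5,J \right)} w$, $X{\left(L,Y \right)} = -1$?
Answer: $0$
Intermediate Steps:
$Q{\left(w,J \right)} = 12 - 4 w$ ($Q{\left(w,J \right)} = 12 + 4 \left(- w\right) = 12 - 4 w$)
$Z{\left(k \right)} = 1$
$R{\left(q \right)} = 6 + q$ ($R{\left(q \right)} = \left(1 + q\right) + 5 = 6 + q$)
$M = 0$ ($M = - 3 \left(6 + 1\right) \left(-3\right) 0 = - 3 \cdot 7 \left(-3\right) 0 = - 3 \left(\left(-21\right) 0\right) = \left(-3\right) 0 = 0$)
$\left(Q{\left(-10,11 \right)} + 122\right) M = \left(\left(12 - -40\right) + 122\right) 0 = \left(\left(12 + 40\right) + 122\right) 0 = \left(52 + 122\right) 0 = 174 \cdot 0 = 0$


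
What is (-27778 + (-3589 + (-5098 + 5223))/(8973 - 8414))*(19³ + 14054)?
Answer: -324807457158/559 ≈ -5.8105e+8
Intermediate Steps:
(-27778 + (-3589 + (-5098 + 5223))/(8973 - 8414))*(19³ + 14054) = (-27778 + (-3589 + 125)/559)*(6859 + 14054) = (-27778 - 3464*1/559)*20913 = (-27778 - 3464/559)*20913 = -15531366/559*20913 = -324807457158/559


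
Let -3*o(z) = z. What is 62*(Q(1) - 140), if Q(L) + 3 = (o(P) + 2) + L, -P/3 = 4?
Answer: -8432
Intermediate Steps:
P = -12 (P = -3*4 = -12)
o(z) = -z/3
Q(L) = 3 + L (Q(L) = -3 + ((-1/3*(-12) + 2) + L) = -3 + ((4 + 2) + L) = -3 + (6 + L) = 3 + L)
62*(Q(1) - 140) = 62*((3 + 1) - 140) = 62*(4 - 140) = 62*(-136) = -8432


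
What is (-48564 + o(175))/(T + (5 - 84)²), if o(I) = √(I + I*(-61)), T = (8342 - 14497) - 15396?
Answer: 24282/7655 - I*√105/1531 ≈ 3.172 - 0.006693*I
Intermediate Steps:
T = -21551 (T = -6155 - 15396 = -21551)
o(I) = 2*√15*√(-I) (o(I) = √(I - 61*I) = √(-60*I) = 2*√15*√(-I))
(-48564 + o(175))/(T + (5 - 84)²) = (-48564 + 2*√15*√(-1*175))/(-21551 + (5 - 84)²) = (-48564 + 2*√15*√(-175))/(-21551 + (-79)²) = (-48564 + 2*√15*(5*I*√7))/(-21551 + 6241) = (-48564 + 10*I*√105)/(-15310) = (-48564 + 10*I*√105)*(-1/15310) = 24282/7655 - I*√105/1531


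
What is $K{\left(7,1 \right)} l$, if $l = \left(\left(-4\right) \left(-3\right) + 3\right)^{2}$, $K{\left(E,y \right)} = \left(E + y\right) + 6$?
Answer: $3150$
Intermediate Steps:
$K{\left(E,y \right)} = 6 + E + y$
$l = 225$ ($l = \left(12 + 3\right)^{2} = 15^{2} = 225$)
$K{\left(7,1 \right)} l = \left(6 + 7 + 1\right) 225 = 14 \cdot 225 = 3150$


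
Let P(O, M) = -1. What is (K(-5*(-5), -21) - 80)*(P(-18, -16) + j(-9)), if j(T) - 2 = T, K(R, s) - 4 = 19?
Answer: 456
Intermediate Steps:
K(R, s) = 23 (K(R, s) = 4 + 19 = 23)
j(T) = 2 + T
(K(-5*(-5), -21) - 80)*(P(-18, -16) + j(-9)) = (23 - 80)*(-1 + (2 - 9)) = -57*(-1 - 7) = -57*(-8) = 456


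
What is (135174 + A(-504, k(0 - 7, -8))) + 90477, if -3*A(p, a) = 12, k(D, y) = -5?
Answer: 225647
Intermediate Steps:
A(p, a) = -4 (A(p, a) = -⅓*12 = -4)
(135174 + A(-504, k(0 - 7, -8))) + 90477 = (135174 - 4) + 90477 = 135170 + 90477 = 225647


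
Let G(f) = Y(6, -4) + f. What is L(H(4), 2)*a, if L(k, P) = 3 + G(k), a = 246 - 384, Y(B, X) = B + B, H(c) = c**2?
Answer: -4278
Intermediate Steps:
Y(B, X) = 2*B
G(f) = 12 + f (G(f) = 2*6 + f = 12 + f)
a = -138
L(k, P) = 15 + k (L(k, P) = 3 + (12 + k) = 15 + k)
L(H(4), 2)*a = (15 + 4**2)*(-138) = (15 + 16)*(-138) = 31*(-138) = -4278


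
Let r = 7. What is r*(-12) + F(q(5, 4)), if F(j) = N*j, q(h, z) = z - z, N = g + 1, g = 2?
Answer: -84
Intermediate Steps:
N = 3 (N = 2 + 1 = 3)
q(h, z) = 0
F(j) = 3*j
r*(-12) + F(q(5, 4)) = 7*(-12) + 3*0 = -84 + 0 = -84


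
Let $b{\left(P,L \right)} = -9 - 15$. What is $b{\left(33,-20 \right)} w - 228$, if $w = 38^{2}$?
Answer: $-34884$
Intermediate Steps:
$w = 1444$
$b{\left(P,L \right)} = -24$ ($b{\left(P,L \right)} = -9 - 15 = -24$)
$b{\left(33,-20 \right)} w - 228 = \left(-24\right) 1444 - 228 = -34656 - 228 = -34884$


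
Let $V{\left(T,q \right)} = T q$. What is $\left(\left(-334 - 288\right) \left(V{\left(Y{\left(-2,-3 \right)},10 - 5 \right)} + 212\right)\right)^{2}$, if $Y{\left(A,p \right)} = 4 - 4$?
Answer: $17388114496$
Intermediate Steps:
$Y{\left(A,p \right)} = 0$ ($Y{\left(A,p \right)} = 4 - 4 = 0$)
$\left(\left(-334 - 288\right) \left(V{\left(Y{\left(-2,-3 \right)},10 - 5 \right)} + 212\right)\right)^{2} = \left(\left(-334 - 288\right) \left(0 \left(10 - 5\right) + 212\right)\right)^{2} = \left(- 622 \left(0 \cdot 5 + 212\right)\right)^{2} = \left(- 622 \left(0 + 212\right)\right)^{2} = \left(\left(-622\right) 212\right)^{2} = \left(-131864\right)^{2} = 17388114496$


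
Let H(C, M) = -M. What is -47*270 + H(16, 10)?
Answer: -12700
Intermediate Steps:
-47*270 + H(16, 10) = -47*270 - 1*10 = -12690 - 10 = -12700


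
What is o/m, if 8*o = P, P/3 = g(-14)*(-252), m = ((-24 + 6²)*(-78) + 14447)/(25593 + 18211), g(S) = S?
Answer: 57952692/13511 ≈ 4289.3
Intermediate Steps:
m = 13511/43804 (m = ((-24 + 36)*(-78) + 14447)/43804 = (12*(-78) + 14447)*(1/43804) = (-936 + 14447)*(1/43804) = 13511*(1/43804) = 13511/43804 ≈ 0.30844)
P = 10584 (P = 3*(-14*(-252)) = 3*3528 = 10584)
o = 1323 (o = (⅛)*10584 = 1323)
o/m = 1323/(13511/43804) = 1323*(43804/13511) = 57952692/13511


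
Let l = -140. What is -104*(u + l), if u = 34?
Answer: 11024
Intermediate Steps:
-104*(u + l) = -104*(34 - 140) = -104*(-106) = 11024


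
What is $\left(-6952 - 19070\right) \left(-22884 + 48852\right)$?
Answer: $-675739296$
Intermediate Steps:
$\left(-6952 - 19070\right) \left(-22884 + 48852\right) = \left(-26022\right) 25968 = -675739296$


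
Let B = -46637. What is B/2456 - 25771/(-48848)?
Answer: -276853825/14996336 ≈ -18.461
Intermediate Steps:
B/2456 - 25771/(-48848) = -46637/2456 - 25771/(-48848) = -46637*1/2456 - 25771*(-1/48848) = -46637/2456 + 25771/48848 = -276853825/14996336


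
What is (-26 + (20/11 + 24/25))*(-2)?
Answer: 12772/275 ≈ 46.444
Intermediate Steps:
(-26 + (20/11 + 24/25))*(-2) = (-26 + 764/275)*(-2) = -6386/275*(-2) = 12772/275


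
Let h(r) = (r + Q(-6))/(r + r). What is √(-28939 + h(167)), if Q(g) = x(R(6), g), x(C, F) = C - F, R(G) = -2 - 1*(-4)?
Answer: 3*I*√358695626/334 ≈ 170.11*I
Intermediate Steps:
R(G) = 2 (R(G) = -2 + 4 = 2)
Q(g) = 2 - g
h(r) = (8 + r)/(2*r) (h(r) = (r + (2 - 1*(-6)))/(r + r) = (r + (2 + 6))/((2*r)) = (r + 8)*(1/(2*r)) = (8 + r)*(1/(2*r)) = (8 + r)/(2*r))
√(-28939 + h(167)) = √(-28939 + (½)*(8 + 167)/167) = √(-28939 + (½)*(1/167)*175) = √(-28939 + 175/334) = √(-9665451/334) = 3*I*√358695626/334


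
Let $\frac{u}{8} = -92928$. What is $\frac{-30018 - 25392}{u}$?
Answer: $\frac{9235}{123904} \approx 0.074533$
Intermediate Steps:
$u = -743424$ ($u = 8 \left(-92928\right) = -743424$)
$\frac{-30018 - 25392}{u} = \frac{-30018 - 25392}{-743424} = \left(-30018 - 25392\right) \left(- \frac{1}{743424}\right) = \left(-55410\right) \left(- \frac{1}{743424}\right) = \frac{9235}{123904}$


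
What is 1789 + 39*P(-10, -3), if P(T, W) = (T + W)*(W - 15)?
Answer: 10915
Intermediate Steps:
P(T, W) = (-15 + W)*(T + W) (P(T, W) = (T + W)*(-15 + W) = (-15 + W)*(T + W))
1789 + 39*P(-10, -3) = 1789 + 39*((-3)**2 - 15*(-10) - 15*(-3) - 10*(-3)) = 1789 + 39*(9 + 150 + 45 + 30) = 1789 + 39*234 = 1789 + 9126 = 10915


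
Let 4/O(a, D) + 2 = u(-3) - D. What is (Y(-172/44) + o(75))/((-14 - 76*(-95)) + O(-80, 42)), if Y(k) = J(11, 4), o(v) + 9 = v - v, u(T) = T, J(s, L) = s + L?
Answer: 141/169339 ≈ 0.00083265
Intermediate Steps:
J(s, L) = L + s
o(v) = -9 (o(v) = -9 + (v - v) = -9 + 0 = -9)
Y(k) = 15 (Y(k) = 4 + 11 = 15)
O(a, D) = 4/(-5 - D) (O(a, D) = 4/(-2 + (-3 - D)) = 4/(-5 - D))
(Y(-172/44) + o(75))/((-14 - 76*(-95)) + O(-80, 42)) = (15 - 9)/((-14 - 76*(-95)) - 4/(5 + 42)) = 6/((-14 + 7220) - 4/47) = 6/(7206 - 4*1/47) = 6/(7206 - 4/47) = 6/(338678/47) = 6*(47/338678) = 141/169339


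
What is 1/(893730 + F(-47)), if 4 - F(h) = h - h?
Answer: 1/893734 ≈ 1.1189e-6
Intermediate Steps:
F(h) = 4 (F(h) = 4 - (h - h) = 4 - 1*0 = 4 + 0 = 4)
1/(893730 + F(-47)) = 1/(893730 + 4) = 1/893734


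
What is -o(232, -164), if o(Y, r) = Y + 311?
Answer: -543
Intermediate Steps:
o(Y, r) = 311 + Y
-o(232, -164) = -(311 + 232) = -1*543 = -543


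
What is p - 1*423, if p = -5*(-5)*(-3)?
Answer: -498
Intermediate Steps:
p = -75 (p = 25*(-3) = -75)
p - 1*423 = -75 - 1*423 = -75 - 423 = -498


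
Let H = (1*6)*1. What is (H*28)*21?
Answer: 3528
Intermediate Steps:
H = 6 (H = 6*1 = 6)
(H*28)*21 = (6*28)*21 = 168*21 = 3528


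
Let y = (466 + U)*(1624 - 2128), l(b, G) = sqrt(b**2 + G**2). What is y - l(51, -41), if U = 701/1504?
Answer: -44198595/188 - sqrt(4282) ≈ -2.3516e+5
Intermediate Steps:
U = 701/1504 (U = 701*(1/1504) = 701/1504 ≈ 0.46609)
l(b, G) = sqrt(G**2 + b**2)
y = -44198595/188 (y = (466 + 701/1504)*(1624 - 2128) = (701565/1504)*(-504) = -44198595/188 ≈ -2.3510e+5)
y - l(51, -41) = -44198595/188 - sqrt((-41)**2 + 51**2) = -44198595/188 - sqrt(1681 + 2601) = -44198595/188 - sqrt(4282)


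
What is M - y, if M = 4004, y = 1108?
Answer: 2896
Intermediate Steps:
M - y = 4004 - 1*1108 = 4004 - 1108 = 2896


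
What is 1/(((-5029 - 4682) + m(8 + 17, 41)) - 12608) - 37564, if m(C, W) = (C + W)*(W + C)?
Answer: -674762133/17963 ≈ -37564.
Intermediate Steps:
m(C, W) = (C + W)² (m(C, W) = (C + W)*(C + W) = (C + W)²)
1/(((-5029 - 4682) + m(8 + 17, 41)) - 12608) - 37564 = 1/(((-5029 - 4682) + ((8 + 17) + 41)²) - 12608) - 37564 = 1/((-9711 + (25 + 41)²) - 12608) - 37564 = 1/((-9711 + 66²) - 12608) - 37564 = 1/((-9711 + 4356) - 12608) - 37564 = 1/(-5355 - 12608) - 37564 = 1/(-17963) - 37564 = -1/17963 - 37564 = -674762133/17963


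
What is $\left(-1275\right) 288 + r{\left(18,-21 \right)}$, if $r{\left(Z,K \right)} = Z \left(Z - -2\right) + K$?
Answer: $-366861$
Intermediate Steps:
$r{\left(Z,K \right)} = K + Z \left(2 + Z\right)$ ($r{\left(Z,K \right)} = Z \left(Z + 2\right) + K = Z \left(2 + Z\right) + K = K + Z \left(2 + Z\right)$)
$\left(-1275\right) 288 + r{\left(18,-21 \right)} = \left(-1275\right) 288 + \left(-21 + 18^{2} + 2 \cdot 18\right) = -367200 + \left(-21 + 324 + 36\right) = -367200 + 339 = -366861$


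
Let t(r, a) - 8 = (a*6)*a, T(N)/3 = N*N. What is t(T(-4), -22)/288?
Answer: 91/9 ≈ 10.111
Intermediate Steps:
T(N) = 3*N² (T(N) = 3*(N*N) = 3*N²)
t(r, a) = 8 + 6*a² (t(r, a) = 8 + (a*6)*a = 8 + (6*a)*a = 8 + 6*a²)
t(T(-4), -22)/288 = (8 + 6*(-22)²)/288 = (8 + 6*484)*(1/288) = (8 + 2904)*(1/288) = 2912*(1/288) = 91/9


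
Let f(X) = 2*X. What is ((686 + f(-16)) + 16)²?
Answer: 448900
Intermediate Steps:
((686 + f(-16)) + 16)² = ((686 + 2*(-16)) + 16)² = ((686 - 32) + 16)² = (654 + 16)² = 670² = 448900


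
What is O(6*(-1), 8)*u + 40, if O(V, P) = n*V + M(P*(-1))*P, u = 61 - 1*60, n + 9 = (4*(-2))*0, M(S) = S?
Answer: 30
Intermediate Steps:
n = -9 (n = -9 + (4*(-2))*0 = -9 - 8*0 = -9 + 0 = -9)
u = 1 (u = 61 - 60 = 1)
O(V, P) = -P² - 9*V (O(V, P) = -9*V + (P*(-1))*P = -9*V + (-P)*P = -9*V - P² = -P² - 9*V)
O(6*(-1), 8)*u + 40 = (-1*8² - 54*(-1))*1 + 40 = (-1*64 - 9*(-6))*1 + 40 = (-64 + 54)*1 + 40 = -10*1 + 40 = -10 + 40 = 30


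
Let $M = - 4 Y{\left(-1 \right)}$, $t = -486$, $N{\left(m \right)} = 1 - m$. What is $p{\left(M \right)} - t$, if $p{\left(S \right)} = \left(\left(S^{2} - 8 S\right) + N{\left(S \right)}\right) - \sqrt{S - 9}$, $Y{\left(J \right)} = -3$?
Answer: $523 - \sqrt{3} \approx 521.27$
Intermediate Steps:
$M = 12$ ($M = \left(-4\right) \left(-3\right) = 12$)
$p{\left(S \right)} = 1 + S^{2} - \sqrt{-9 + S} - 9 S$ ($p{\left(S \right)} = \left(\left(S^{2} - 8 S\right) - \left(-1 + S\right)\right) - \sqrt{S - 9} = \left(1 + S^{2} - 9 S\right) - \sqrt{-9 + S} = 1 + S^{2} - \sqrt{-9 + S} - 9 S$)
$p{\left(M \right)} - t = \left(1 + 12^{2} - \sqrt{-9 + 12} - 108\right) - -486 = \left(1 + 144 - \sqrt{3} - 108\right) + 486 = \left(37 - \sqrt{3}\right) + 486 = 523 - \sqrt{3}$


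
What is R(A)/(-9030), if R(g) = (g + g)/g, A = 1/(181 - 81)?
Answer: -1/4515 ≈ -0.00022148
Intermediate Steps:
A = 1/100 ≈ 0.010000
R(g) = 2 (R(g) = (2*g)/g = 2)
R(A)/(-9030) = 2/(-9030) = 2*(-1/9030) = -1/4515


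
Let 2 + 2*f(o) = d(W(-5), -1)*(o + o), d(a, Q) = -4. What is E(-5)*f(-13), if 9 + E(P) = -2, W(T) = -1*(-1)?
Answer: -561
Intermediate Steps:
W(T) = 1
E(P) = -11 (E(P) = -9 - 2 = -11)
f(o) = -1 - 4*o (f(o) = -1 + (-4*(o + o))/2 = -1 + (-8*o)/2 = -1 - 4*o)
E(-5)*f(-13) = -11*(-1 - 4*(-13)) = -11*(-1 + 52) = -11*51 = -561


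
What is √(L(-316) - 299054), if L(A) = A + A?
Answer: I*√299686 ≈ 547.44*I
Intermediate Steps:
L(A) = 2*A
√(L(-316) - 299054) = √(2*(-316) - 299054) = √(-632 - 299054) = √(-299686) = I*√299686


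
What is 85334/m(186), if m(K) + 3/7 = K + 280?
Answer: 597338/3259 ≈ 183.29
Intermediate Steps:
m(K) = 1957/7 + K (m(K) = -3/7 + (K + 280) = -3/7 + (280 + K) = 1957/7 + K)
85334/m(186) = 85334/(1957/7 + 186) = 85334/(3259/7) = 85334*(7/3259) = 597338/3259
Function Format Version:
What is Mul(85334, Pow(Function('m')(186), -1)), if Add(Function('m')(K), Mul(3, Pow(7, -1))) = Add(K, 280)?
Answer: Rational(597338, 3259) ≈ 183.29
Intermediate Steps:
Function('m')(K) = Add(Rational(1957, 7), K) (Function('m')(K) = Add(Rational(-3, 7), Add(K, 280)) = Add(Rational(-3, 7), Add(280, K)) = Add(Rational(1957, 7), K))
Mul(85334, Pow(Function('m')(186), -1)) = Mul(85334, Pow(Add(Rational(1957, 7), 186), -1)) = Mul(85334, Pow(Rational(3259, 7), -1)) = Mul(85334, Rational(7, 3259)) = Rational(597338, 3259)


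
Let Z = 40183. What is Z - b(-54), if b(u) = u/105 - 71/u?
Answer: 75944357/1890 ≈ 40182.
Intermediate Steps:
b(u) = -71/u + u/105 (b(u) = u*(1/105) - 71/u = u/105 - 71/u = -71/u + u/105)
Z - b(-54) = 40183 - (-71/(-54) + (1/105)*(-54)) = 40183 - (-71*(-1/54) - 18/35) = 40183 - (71/54 - 18/35) = 40183 - 1*1513/1890 = 40183 - 1513/1890 = 75944357/1890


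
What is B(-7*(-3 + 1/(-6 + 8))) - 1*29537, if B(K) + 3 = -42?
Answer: -29582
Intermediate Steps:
B(K) = -45 (B(K) = -3 - 42 = -45)
B(-7*(-3 + 1/(-6 + 8))) - 1*29537 = -45 - 1*29537 = -45 - 29537 = -29582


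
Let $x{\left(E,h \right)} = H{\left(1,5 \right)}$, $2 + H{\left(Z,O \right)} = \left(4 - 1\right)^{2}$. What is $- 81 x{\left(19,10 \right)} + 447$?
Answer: $-120$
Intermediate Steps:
$H{\left(Z,O \right)} = 7$ ($H{\left(Z,O \right)} = -2 + \left(4 - 1\right)^{2} = -2 + 3^{2} = -2 + 9 = 7$)
$x{\left(E,h \right)} = 7$
$- 81 x{\left(19,10 \right)} + 447 = \left(-81\right) 7 + 447 = -567 + 447 = -120$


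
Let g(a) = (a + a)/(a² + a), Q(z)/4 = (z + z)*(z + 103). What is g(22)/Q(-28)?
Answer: -1/193200 ≈ -5.1760e-6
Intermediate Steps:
Q(z) = 8*z*(103 + z) (Q(z) = 4*((z + z)*(z + 103)) = 4*((2*z)*(103 + z)) = 4*(2*z*(103 + z)) = 8*z*(103 + z))
g(a) = 2*a/(a + a²) (g(a) = (2*a)/(a + a²) = 2*a/(a + a²))
g(22)/Q(-28) = (2/(1 + 22))/((8*(-28)*(103 - 28))) = (2/23)/((8*(-28)*75)) = (2*(1/23))/(-16800) = (2/23)*(-1/16800) = -1/193200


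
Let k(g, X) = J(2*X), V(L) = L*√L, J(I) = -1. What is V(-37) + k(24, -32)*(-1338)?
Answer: 1338 - 37*I*√37 ≈ 1338.0 - 225.06*I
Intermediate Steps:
V(L) = L^(3/2)
k(g, X) = -1
V(-37) + k(24, -32)*(-1338) = (-37)^(3/2) - 1*(-1338) = -37*I*√37 + 1338 = 1338 - 37*I*√37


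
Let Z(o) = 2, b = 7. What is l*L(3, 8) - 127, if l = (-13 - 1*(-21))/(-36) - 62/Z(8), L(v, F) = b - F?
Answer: -862/9 ≈ -95.778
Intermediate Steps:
L(v, F) = 7 - F
l = -281/9 (l = (-13 - 1*(-21))/(-36) - 62/2 = (-13 + 21)*(-1/36) - 62*1/2 = 8*(-1/36) - 31 = -2/9 - 31 = -281/9 ≈ -31.222)
l*L(3, 8) - 127 = -281*(7 - 1*8)/9 - 127 = -281*(7 - 8)/9 - 127 = -281/9*(-1) - 127 = 281/9 - 127 = -862/9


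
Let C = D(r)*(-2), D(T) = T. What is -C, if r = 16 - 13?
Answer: 6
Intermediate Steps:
r = 3
C = -6 (C = 3*(-2) = -6)
-C = -1*(-6) = 6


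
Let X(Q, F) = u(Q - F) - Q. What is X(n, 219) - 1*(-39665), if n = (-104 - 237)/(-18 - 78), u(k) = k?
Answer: 39446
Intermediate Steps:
n = 341/96 (n = -341/(-96) = -341*(-1/96) = 341/96 ≈ 3.5521)
X(Q, F) = -F (X(Q, F) = (Q - F) - Q = -F)
X(n, 219) - 1*(-39665) = -1*219 - 1*(-39665) = -219 + 39665 = 39446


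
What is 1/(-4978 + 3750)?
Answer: -1/1228 ≈ -0.00081433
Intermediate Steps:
1/(-4978 + 3750) = 1/(-1228) = -1/1228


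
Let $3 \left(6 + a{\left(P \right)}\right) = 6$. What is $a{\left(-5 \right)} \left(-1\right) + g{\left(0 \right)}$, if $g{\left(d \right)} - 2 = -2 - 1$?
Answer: $3$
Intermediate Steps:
$a{\left(P \right)} = -4$ ($a{\left(P \right)} = -6 + \frac{1}{3} \cdot 6 = -6 + 2 = -4$)
$g{\left(d \right)} = -1$ ($g{\left(d \right)} = 2 - 3 = -1$)
$a{\left(-5 \right)} \left(-1\right) + g{\left(0 \right)} = \left(-4\right) \left(-1\right) - 1 = 4 - 1 = 3$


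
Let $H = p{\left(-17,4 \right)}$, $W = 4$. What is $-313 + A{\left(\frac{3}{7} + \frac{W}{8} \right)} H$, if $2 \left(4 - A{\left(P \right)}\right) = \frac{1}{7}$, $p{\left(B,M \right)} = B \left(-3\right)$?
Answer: $- \frac{1577}{14} \approx -112.64$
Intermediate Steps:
$p{\left(B,M \right)} = - 3 B$
$A{\left(P \right)} = \frac{55}{14}$ ($A{\left(P \right)} = 4 - \frac{1}{2 \cdot 7} = 4 - \frac{1}{14} = \frac{55}{14}$)
$H = 51$ ($H = \left(-3\right) \left(-17\right) = 51$)
$-313 + A{\left(\frac{3}{7} + \frac{W}{8} \right)} H = -313 + \frac{55}{14} \cdot 51 = -313 + \frac{2805}{14} = - \frac{1577}{14}$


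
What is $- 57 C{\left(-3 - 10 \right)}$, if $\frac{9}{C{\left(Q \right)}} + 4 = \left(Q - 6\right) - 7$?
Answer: $\frac{171}{10} \approx 17.1$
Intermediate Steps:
$C{\left(Q \right)} = \frac{9}{-17 + Q}$ ($C{\left(Q \right)} = \frac{9}{-4 + \left(\left(Q - 6\right) - 7\right)} = \frac{9}{-4 + \left(\left(-6 + Q\right) - 7\right)} = \frac{9}{-4 + \left(-13 + Q\right)} = \frac{9}{-17 + Q}$)
$- 57 C{\left(-3 - 10 \right)} = - 57 \frac{9}{-17 - 13} = - 57 \frac{9}{-30} = - 57 \cdot 9 \left(- \frac{1}{30}\right) = \left(-57\right) \left(- \frac{3}{10}\right) = \frac{171}{10}$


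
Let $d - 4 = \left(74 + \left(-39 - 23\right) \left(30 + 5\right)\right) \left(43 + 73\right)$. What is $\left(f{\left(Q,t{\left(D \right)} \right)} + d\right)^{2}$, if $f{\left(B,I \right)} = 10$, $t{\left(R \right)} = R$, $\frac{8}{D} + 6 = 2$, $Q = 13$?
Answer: $59108306884$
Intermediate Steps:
$D = -2$ ($D = \frac{8}{-6 + 2} = \frac{8}{-4} = 8 \left(- \frac{1}{4}\right) = -2$)
$d = -243132$ ($d = 4 + \left(74 + \left(-39 - 23\right) \left(30 + 5\right)\right) \left(43 + 73\right) = 4 + \left(74 - 2170\right) 116 = 4 - 243136 = -243132$)
$\left(f{\left(Q,t{\left(D \right)} \right)} + d\right)^{2} = \left(10 - 243132\right)^{2} = \left(-243122\right)^{2} = 59108306884$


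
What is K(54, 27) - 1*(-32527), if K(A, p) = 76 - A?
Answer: 32549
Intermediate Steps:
K(54, 27) - 1*(-32527) = (76 - 1*54) - 1*(-32527) = (76 - 54) + 32527 = 22 + 32527 = 32549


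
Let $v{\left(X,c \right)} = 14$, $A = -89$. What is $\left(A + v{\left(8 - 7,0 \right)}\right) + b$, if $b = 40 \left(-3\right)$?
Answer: $-195$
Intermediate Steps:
$b = -120$
$\left(A + v{\left(8 - 7,0 \right)}\right) + b = \left(-89 + 14\right) - 120 = -75 - 120 = -195$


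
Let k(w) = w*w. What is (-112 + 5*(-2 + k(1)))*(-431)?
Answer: 50427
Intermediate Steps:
k(w) = w**2
(-112 + 5*(-2 + k(1)))*(-431) = (-112 + 5*(-2 + 1**2))*(-431) = (-112 + 5*(-2 + 1))*(-431) = (-112 + 5*(-1))*(-431) = (-112 - 5)*(-431) = -117*(-431) = 50427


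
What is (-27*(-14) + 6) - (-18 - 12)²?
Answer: -516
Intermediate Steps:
(-27*(-14) + 6) - (-18 - 12)² = (378 + 6) - 1*(-30)² = 384 - 1*900 = 384 - 900 = -516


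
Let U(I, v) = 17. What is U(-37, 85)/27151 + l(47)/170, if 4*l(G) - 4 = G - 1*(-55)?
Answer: 1444783/9231340 ≈ 0.15651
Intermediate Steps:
l(G) = 59/4 + G/4 (l(G) = 1 + (G - 1*(-55))/4 = 1 + (G + 55)/4 = 1 + (55 + G)/4 = 1 + (55/4 + G/4) = 59/4 + G/4)
U(-37, 85)/27151 + l(47)/170 = 17/27151 + (59/4 + (¼)*47)/170 = 17*(1/27151) + (59/4 + 47/4)*(1/170) = 17/27151 + (53/2)*(1/170) = 17/27151 + 53/340 = 1444783/9231340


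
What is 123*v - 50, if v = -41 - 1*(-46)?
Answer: 565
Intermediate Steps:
v = 5 (v = -41 + 46 = 5)
123*v - 50 = 123*5 - 50 = 615 - 50 = 565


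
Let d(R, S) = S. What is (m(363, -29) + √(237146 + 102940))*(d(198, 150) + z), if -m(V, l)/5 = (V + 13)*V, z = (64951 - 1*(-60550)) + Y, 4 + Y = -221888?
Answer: 65678708040 - 96241*√340086 ≈ 6.5623e+10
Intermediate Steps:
Y = -221892 (Y = -4 - 221888 = -221892)
z = -96391 (z = (64951 - 1*(-60550)) - 221892 = (64951 + 60550) - 221892 = 125501 - 221892 = -96391)
m(V, l) = -5*V*(13 + V) (m(V, l) = -5*(V + 13)*V = -5*(13 + V)*V = -5*V*(13 + V))
(m(363, -29) + √(237146 + 102940))*(d(198, 150) + z) = (-5*363*(13 + 363) + √(237146 + 102940))*(150 - 96391) = (-5*363*376 + √340086)*(-96241) = (-682440 + √340086)*(-96241) = 65678708040 - 96241*√340086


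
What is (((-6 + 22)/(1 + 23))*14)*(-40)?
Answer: -1120/3 ≈ -373.33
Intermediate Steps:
(((-6 + 22)/(1 + 23))*14)*(-40) = ((16/24)*14)*(-40) = ((16*(1/24))*14)*(-40) = ((2/3)*14)*(-40) = (28/3)*(-40) = -1120/3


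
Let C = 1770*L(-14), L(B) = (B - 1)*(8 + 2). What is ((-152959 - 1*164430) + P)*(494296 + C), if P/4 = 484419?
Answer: 370715184452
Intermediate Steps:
L(B) = -10 + 10*B (L(B) = (-1 + B)*10 = -10 + 10*B)
P = 1937676 (P = 4*484419 = 1937676)
C = -265500 (C = 1770*(-10 + 10*(-14)) = 1770*(-10 - 140) = 1770*(-150) = -265500)
((-152959 - 1*164430) + P)*(494296 + C) = ((-152959 - 1*164430) + 1937676)*(494296 - 265500) = ((-152959 - 164430) + 1937676)*228796 = (-317389 + 1937676)*228796 = 1620287*228796 = 370715184452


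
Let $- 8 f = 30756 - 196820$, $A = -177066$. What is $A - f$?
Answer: $-197824$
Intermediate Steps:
$f = 20758$ ($f = - \frac{30756 - 196820}{8} = \left(- \frac{1}{8}\right) \left(-166064\right) = 20758$)
$A - f = -177066 - 20758 = -197824$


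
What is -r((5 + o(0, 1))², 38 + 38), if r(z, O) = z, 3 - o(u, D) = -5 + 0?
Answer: -169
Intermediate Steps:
o(u, D) = 8 (o(u, D) = 3 - (-5 + 0) = 3 - 1*(-5) = 3 + 5 = 8)
-r((5 + o(0, 1))², 38 + 38) = -(5 + 8)² = -1*13² = -1*169 = -169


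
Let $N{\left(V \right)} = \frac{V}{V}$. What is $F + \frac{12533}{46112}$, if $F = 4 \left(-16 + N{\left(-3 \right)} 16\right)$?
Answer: $\frac{12533}{46112} \approx 0.27179$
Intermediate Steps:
$N{\left(V \right)} = 1$
$F = 0$ ($F = 4 \left(-16 + 1 \cdot 16\right) = 4 \left(-16 + 16\right) = 4 \cdot 0 = 0$)
$F + \frac{12533}{46112} = 0 + \frac{12533}{46112} = \frac{12533}{46112}$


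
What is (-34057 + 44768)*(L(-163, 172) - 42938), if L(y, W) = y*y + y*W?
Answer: -475621955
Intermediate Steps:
L(y, W) = y**2 + W*y
(-34057 + 44768)*(L(-163, 172) - 42938) = (-34057 + 44768)*(-163*(172 - 163) - 42938) = 10711*(-163*9 - 42938) = 10711*(-1467 - 42938) = 10711*(-44405) = -475621955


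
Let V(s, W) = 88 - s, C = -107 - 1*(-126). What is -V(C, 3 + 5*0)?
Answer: -69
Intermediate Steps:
C = 19 (C = -107 + 126 = 19)
-V(C, 3 + 5*0) = -(88 - 1*19) = -(88 - 19) = -1*69 = -69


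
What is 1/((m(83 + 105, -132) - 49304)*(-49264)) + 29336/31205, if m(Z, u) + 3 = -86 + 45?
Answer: 71318159156197/75861847405760 ≈ 0.94011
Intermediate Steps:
m(Z, u) = -44 (m(Z, u) = -3 + (-86 + 45) = -3 - 41 = -44)
1/((m(83 + 105, -132) - 49304)*(-49264)) + 29336/31205 = 1/(-44 - 49304*(-49264)) + 29336/31205 = -1/49264/(-49348) + 29336*(1/31205) = -1/49348*(-1/49264) + 29336/31205 = 1/2431079872 + 29336/31205 = 71318159156197/75861847405760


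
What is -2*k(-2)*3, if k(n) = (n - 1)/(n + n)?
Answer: -9/2 ≈ -4.5000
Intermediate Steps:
k(n) = (-1 + n)/(2*n) (k(n) = (-1 + n)/((2*n)) = (-1 + n)*(1/(2*n)) = (-1 + n)/(2*n))
-2*k(-2)*3 = -(-1 - 2)/(-2)*3 = -(-1)*(-3)/2*3 = -2*3/4*3 = -3/2*3 = -9/2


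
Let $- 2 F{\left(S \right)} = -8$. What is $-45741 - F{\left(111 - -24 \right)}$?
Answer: $-45745$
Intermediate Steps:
$F{\left(S \right)} = 4$ ($F{\left(S \right)} = \left(- \frac{1}{2}\right) \left(-8\right) = 4$)
$-45741 - F{\left(111 - -24 \right)} = -45741 - 4 = -45745$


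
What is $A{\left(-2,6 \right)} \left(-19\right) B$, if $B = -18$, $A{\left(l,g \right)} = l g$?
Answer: $-4104$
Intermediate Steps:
$A{\left(l,g \right)} = g l$
$A{\left(-2,6 \right)} \left(-19\right) B = 6 \left(-2\right) \left(-19\right) \left(-18\right) = \left(-12\right) \left(-19\right) \left(-18\right) = 228 \left(-18\right) = -4104$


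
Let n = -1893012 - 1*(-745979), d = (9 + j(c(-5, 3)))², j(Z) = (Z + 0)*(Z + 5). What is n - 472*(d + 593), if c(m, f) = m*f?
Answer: -13359561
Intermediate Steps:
c(m, f) = f*m
j(Z) = Z*(5 + Z)
d = 25281 (d = (9 + (3*(-5))*(5 + 3*(-5)))² = (9 - 15*(5 - 15))² = (9 - 15*(-10))² = (9 + 150)² = 159² = 25281)
n = -1147033 (n = -1893012 + 745979 = -1147033)
n - 472*(d + 593) = -1147033 - 472*(25281 + 593) = -1147033 - 472*25874 = -1147033 - 1*12212528 = -1147033 - 12212528 = -13359561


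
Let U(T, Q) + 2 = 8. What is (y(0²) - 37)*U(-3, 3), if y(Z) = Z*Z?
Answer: -222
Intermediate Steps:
U(T, Q) = 6 (U(T, Q) = -2 + 8 = 6)
y(Z) = Z²
(y(0²) - 37)*U(-3, 3) = ((0²)² - 37)*6 = (0² - 37)*6 = (0 - 37)*6 = -37*6 = -222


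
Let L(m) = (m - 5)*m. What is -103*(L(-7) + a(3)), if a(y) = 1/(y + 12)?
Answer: -129883/15 ≈ -8658.9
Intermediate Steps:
a(y) = 1/(12 + y)
L(m) = m*(-5 + m) (L(m) = (-5 + m)*m = m*(-5 + m))
-103*(L(-7) + a(3)) = -103*(-7*(-5 - 7) + 1/(12 + 3)) = -103*(-7*(-12) + 1/15) = -103*(84 + 1/15) = -103*1261/15 = -129883/15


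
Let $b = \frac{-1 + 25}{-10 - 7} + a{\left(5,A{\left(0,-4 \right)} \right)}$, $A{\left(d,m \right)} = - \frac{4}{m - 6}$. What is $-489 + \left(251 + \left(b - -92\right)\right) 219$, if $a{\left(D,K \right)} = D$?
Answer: $\frac{1282035}{17} \approx 75414.0$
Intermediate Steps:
$A{\left(d,m \right)} = - \frac{4}{-6 + m}$ ($A{\left(d,m \right)} = - \frac{4}{m - 6} = - \frac{4}{-6 + m}$)
$b = \frac{61}{17}$ ($b = \frac{-1 + 25}{-10 - 7} + 5 = \frac{24}{-17} + 5 = 24 \left(- \frac{1}{17}\right) + 5 = - \frac{24}{17} + 5 = \frac{61}{17} \approx 3.5882$)
$-489 + \left(251 + \left(b - -92\right)\right) 219 = -489 + \left(251 + \left(\frac{61}{17} - -92\right)\right) 219 = -489 + \left(251 + \left(\frac{61}{17} + 92\right)\right) 219 = -489 + \left(251 + \frac{1625}{17}\right) 219 = -489 + \frac{5892}{17} \cdot 219 = -489 + \frac{1290348}{17} = \frac{1282035}{17}$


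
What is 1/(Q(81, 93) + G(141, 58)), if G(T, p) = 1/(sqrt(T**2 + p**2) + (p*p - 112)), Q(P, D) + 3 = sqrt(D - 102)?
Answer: (3252 + sqrt(23245))/(1 + 3*(-1 + I)*(3252 + sqrt(23245))) ≈ -0.16667 - 0.16668*I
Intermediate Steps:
Q(P, D) = -3 + sqrt(-102 + D) (Q(P, D) = -3 + sqrt(D - 102) = -3 + sqrt(-102 + D))
G(T, p) = 1/(-112 + p**2 + sqrt(T**2 + p**2)) (G(T, p) = 1/(sqrt(T**2 + p**2) + (p**2 - 112)) = 1/(sqrt(T**2 + p**2) + (-112 + p**2)) = 1/(-112 + p**2 + sqrt(T**2 + p**2)))
1/(Q(81, 93) + G(141, 58)) = 1/((-3 + sqrt(-102 + 93)) + 1/(-112 + 58**2 + sqrt(141**2 + 58**2))) = 1/((-3 + sqrt(-9)) + 1/(-112 + 3364 + sqrt(19881 + 3364))) = 1/((-3 + 3*I) + 1/(-112 + 3364 + sqrt(23245))) = 1/((-3 + 3*I) + 1/(3252 + sqrt(23245))) = 1/(-3 + 1/(3252 + sqrt(23245)) + 3*I)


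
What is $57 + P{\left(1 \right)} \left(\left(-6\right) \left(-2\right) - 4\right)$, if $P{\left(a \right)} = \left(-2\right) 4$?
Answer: $-7$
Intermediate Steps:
$P{\left(a \right)} = -8$
$57 + P{\left(1 \right)} \left(\left(-6\right) \left(-2\right) - 4\right) = 57 - 8 \left(\left(-6\right) \left(-2\right) - 4\right) = 57 - 8 \left(12 - 4\right) = 57 - 64 = -7$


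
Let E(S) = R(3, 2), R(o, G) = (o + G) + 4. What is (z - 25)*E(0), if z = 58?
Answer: 297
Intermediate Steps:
R(o, G) = 4 + G + o (R(o, G) = (G + o) + 4 = 4 + G + o)
E(S) = 9 (E(S) = 4 + 2 + 3 = 9)
(z - 25)*E(0) = (58 - 25)*9 = 33*9 = 297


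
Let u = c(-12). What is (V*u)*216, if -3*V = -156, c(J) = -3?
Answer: -33696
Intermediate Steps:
V = 52 (V = -⅓*(-156) = 52)
u = -3
(V*u)*216 = (52*(-3))*216 = -156*216 = -33696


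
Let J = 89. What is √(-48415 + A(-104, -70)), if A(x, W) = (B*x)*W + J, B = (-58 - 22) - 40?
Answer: I*√921926 ≈ 960.17*I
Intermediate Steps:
B = -120 (B = -80 - 40 = -120)
A(x, W) = 89 - 120*W*x (A(x, W) = (-120*x)*W + 89 = -120*W*x + 89 = 89 - 120*W*x)
√(-48415 + A(-104, -70)) = √(-48415 + (89 - 120*(-70)*(-104))) = √(-48415 + (89 - 873600)) = √(-48415 - 873511) = √(-921926) = I*√921926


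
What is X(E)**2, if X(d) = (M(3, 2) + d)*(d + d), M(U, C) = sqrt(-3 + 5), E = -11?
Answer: 59532 - 10648*sqrt(2) ≈ 44473.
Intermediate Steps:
M(U, C) = sqrt(2)
X(d) = 2*d*(d + sqrt(2)) (X(d) = (sqrt(2) + d)*(d + d) = (d + sqrt(2))*(2*d) = 2*d*(d + sqrt(2)))
X(E)**2 = (2*(-11)*(-11 + sqrt(2)))**2 = (242 - 22*sqrt(2))**2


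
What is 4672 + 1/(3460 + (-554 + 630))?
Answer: 16520193/3536 ≈ 4672.0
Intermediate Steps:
4672 + 1/(3460 + (-554 + 630)) = 4672 + 1/(3460 + 76) = 4672 + 1/3536 = 16520193/3536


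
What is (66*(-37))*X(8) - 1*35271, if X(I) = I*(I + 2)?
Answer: -230631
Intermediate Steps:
X(I) = I*(2 + I)
(66*(-37))*X(8) - 1*35271 = (66*(-37))*(8*(2 + 8)) - 1*35271 = -19536*10 - 35271 = -2442*80 - 35271 = -195360 - 35271 = -230631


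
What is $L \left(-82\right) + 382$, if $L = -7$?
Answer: $956$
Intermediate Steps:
$L \left(-82\right) + 382 = \left(-7\right) \left(-82\right) + 382 = 574 + 382 = 956$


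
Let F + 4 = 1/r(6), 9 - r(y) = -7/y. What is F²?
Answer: 56644/3721 ≈ 15.223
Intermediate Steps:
r(y) = 9 + 7/y (r(y) = 9 - (-7)/y = 9 + 7/y)
F = -238/61 (F = -4 + 1/(9 + 7/6) = -4 + 1/(61/6) = -4 + 6/61 = -238/61 ≈ -3.9016)
F² = (-238/61)² = 56644/3721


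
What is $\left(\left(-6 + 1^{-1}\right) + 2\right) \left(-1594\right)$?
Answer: $4782$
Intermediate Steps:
$\left(\left(-6 + 1^{-1}\right) + 2\right) \left(-1594\right) = \left(\left(-6 + 1\right) + 2\right) \left(-1594\right) = \left(-5 + 2\right) \left(-1594\right) = \left(-3\right) \left(-1594\right) = 4782$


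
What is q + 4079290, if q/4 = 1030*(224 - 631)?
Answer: 2402450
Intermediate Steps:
q = -1676840 (q = 4*(1030*(224 - 631)) = 4*(1030*(-407)) = 4*(-419210) = -1676840)
q + 4079290 = -1676840 + 4079290 = 2402450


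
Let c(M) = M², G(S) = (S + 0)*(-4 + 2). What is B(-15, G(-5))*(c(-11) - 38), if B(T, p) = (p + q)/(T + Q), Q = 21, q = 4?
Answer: 581/3 ≈ 193.67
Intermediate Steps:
G(S) = -2*S (G(S) = S*(-2) = -2*S)
B(T, p) = (4 + p)/(21 + T) (B(T, p) = (p + 4)/(T + 21) = (4 + p)/(21 + T))
B(-15, G(-5))*(c(-11) - 38) = ((4 - 2*(-5))/(21 - 15))*((-11)² - 38) = ((4 + 10)/6)*(121 - 38) = ((⅙)*14)*83 = (7/3)*83 = 581/3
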